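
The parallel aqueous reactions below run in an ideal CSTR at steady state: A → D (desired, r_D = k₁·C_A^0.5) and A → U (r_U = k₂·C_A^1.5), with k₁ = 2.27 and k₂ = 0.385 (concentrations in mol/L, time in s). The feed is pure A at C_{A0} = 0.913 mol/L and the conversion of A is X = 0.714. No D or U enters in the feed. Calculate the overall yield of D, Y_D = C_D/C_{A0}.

0.684

Exit C_A = C_{A0}(1−X) = 0.913×0.286 = 0.2611 mol/L.
A CSTR operates uniformly at the exit composition, giving r_D = 1.160 and r_U = 0.05137 (each k·C_A^n at C_A = 0.2611).
Fraction of consumed A going to D: r_D/(r_D+r_U) = 0.9576.
C_D = 0.9576·C_{A0}·X = 0.9576×0.913×0.714 = 0.624 mol/L; Y_D = C_D/C_{A0} = 0.684.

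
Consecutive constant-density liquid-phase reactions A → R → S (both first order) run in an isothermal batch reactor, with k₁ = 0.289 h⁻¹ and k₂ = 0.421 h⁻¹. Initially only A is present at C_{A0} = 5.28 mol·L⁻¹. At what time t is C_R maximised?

Setting dC_R/dt = 0 gives t_opt = ln(k₂/k₁)/(k₂−k₁).
= ln(0.421/0.289)/(0.421−0.289) = ln(1.457)/0.1320 = 0.3762/0.1320 = 2.85 h.

2.85 h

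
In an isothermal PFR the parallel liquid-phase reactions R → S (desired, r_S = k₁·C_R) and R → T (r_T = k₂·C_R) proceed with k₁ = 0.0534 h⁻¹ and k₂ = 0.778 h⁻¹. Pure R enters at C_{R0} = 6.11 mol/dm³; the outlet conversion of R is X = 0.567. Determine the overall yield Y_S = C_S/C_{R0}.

0.0364

C_R = C_{R0}(1−X) = 2.646 mol/dm³.
Both paths are first order in R, so the instantaneous fraction to S is constant: dC_S/d(−C_R) = k₁/(k₁+k₂) = 0.06423.
C_S = 0.06423·(C_{R0}−C_R) = 0.06423×3.464 = 0.223 mol/dm³.
Y_S = C_S/C_{R0} = 0.2225/6.11 = 0.0364.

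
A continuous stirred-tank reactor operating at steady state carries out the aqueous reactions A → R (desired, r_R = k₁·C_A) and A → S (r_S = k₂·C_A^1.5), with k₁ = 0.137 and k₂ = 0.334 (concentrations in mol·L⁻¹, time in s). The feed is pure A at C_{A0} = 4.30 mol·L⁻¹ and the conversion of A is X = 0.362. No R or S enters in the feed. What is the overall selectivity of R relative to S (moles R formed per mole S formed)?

0.248

Exit C_A = C_{A0}(1−X) = 4.30×0.638 = 2.743 mol·L⁻¹.
Rates in a CSTR are evaluated at the outlet concentration: r_R = 0.137×2.743 = 0.3758, r_S = 0.334×2.743^1.5 = 1.518.
Overall selectivity = C_R/C_S = r_Rτ/(r_Sτ) = r_R/r_S = 0.248.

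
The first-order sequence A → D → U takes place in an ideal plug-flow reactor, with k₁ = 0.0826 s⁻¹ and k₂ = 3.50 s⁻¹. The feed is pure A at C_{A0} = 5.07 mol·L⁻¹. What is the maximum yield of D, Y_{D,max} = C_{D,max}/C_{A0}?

0.0216

Evaluating C_D at τ_opt = ln(k₂/k₁)/(k₂−k₁) gives C_{D,max}/C_{A0} = (k₁/k₂)^[k₂/(k₂−k₁)].
= (0.0826/3.50)^(3.50/(3.50−0.0826)) = (0.02360)^(1.024) = 0.02156.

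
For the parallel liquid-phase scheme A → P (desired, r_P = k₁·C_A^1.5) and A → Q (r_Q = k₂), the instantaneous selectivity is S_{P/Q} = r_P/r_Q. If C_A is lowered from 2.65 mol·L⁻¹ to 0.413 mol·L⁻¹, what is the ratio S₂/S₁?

S_{P/Q} = (k₁/k₂)·C_A^1.5, so S₂/S₁ = (C_{A,2}/C_{A,1})^1.5.
= (0.413/2.65)^1.5 = (0.1558)^1.5 = 0.0615.

0.0615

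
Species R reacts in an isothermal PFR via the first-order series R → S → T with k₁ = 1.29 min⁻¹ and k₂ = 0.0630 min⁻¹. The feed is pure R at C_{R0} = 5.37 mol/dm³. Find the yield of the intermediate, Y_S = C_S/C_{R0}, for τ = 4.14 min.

0.805

For first-order series with pure R initially, C_S(τ) = k₁C_{R0}/(k₂−k₁)·(e^(−k₁τ) − e^(−k₂τ)).
e^(−k₁τ) = e^(−1.29×4.14) = e^(−5.341) = 0.004793; e^(−k₂τ) = e^(−0.2608) = 0.7704.
C_S = 1.29×5.37/(0.0630−1.29) × (0.004793−0.7704) = (-5.646)×(-0.7656) = 4.323 mol/dm³.
Y_S = C_S/C_{R0} = 4.323/5.37 = 0.805.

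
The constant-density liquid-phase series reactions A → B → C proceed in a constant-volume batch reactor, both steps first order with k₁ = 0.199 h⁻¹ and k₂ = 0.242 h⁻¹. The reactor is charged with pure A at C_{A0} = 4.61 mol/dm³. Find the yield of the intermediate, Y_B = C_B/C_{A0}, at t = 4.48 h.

For first-order series with pure A initially, C_B(t) = k₁C_{A0}/(k₂−k₁)·(e^(−k₁t) − e^(−k₂t)).
e^(−k₁t) = e^(−0.199×4.48) = e^(−0.8915) = 0.4100; e^(−k₂t) = e^(−1.084) = 0.3382.
C_B = 0.199×4.61/(0.242−0.199) × (0.4100−0.3382) = 21.33×0.07185 = 1.533 mol/dm³.
Y_B = C_B/C_{A0} = 1.533/4.61 = 0.332.

0.332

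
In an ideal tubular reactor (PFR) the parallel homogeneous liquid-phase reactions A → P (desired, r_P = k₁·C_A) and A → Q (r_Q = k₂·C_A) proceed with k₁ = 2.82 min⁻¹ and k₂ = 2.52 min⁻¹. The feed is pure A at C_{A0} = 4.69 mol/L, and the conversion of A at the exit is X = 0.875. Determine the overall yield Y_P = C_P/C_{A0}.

0.462

C_A = C_{A0}(1−X) = 0.5863 mol/L.
Both paths are first order in A, so the instantaneous fraction to P is constant: dC_P/d(−C_A) = k₁/(k₁+k₂) = 0.5281.
C_P = 0.5281·(C_{A0}−C_A) = 0.5281×4.104 = 2.17 mol/L.
Y_P = C_P/C_{A0} = 2.167/4.69 = 0.462.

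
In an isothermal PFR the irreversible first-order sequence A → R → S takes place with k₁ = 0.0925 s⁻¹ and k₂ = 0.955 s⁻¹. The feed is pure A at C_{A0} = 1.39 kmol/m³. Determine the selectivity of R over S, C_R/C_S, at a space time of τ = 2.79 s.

0.496

The intermediate concentration in a first-order A→B→C sequence is C_R = k₁C_{A0}(e^(−k₁τ) − e^(−k₂τ))/(k₂−k₁).
e^(−k₁τ) = e^(−0.0925×2.79) = e^(−0.2581) = 0.7725; e^(−k₂τ) = e^(−2.664) = 0.06964.
C_R = 0.0925×1.39/(0.955−0.0925) × (0.7725−0.06964) = 0.1491×0.7029 = 0.1048 kmol/m³.
C_A = C_{A0}e^(−k₁τ) = 1.074 kmol/m³, so C_S = C_{A0}−C_A−C_R = 0.2114 kmol/m³; C_R/C_S = 0.496.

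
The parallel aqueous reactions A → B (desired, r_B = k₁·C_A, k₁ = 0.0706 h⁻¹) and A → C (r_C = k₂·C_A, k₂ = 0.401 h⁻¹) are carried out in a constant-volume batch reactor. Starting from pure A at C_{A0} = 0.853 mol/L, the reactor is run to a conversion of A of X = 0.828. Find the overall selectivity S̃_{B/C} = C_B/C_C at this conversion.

0.176

C_A = C_{A0}(1−X) = 0.1467 mol/L.
Both paths are first order in A, so the instantaneous fraction to B is constant: dC_B/d(−C_A) = k₁/(k₁+k₂) = 0.1497.
C_B = 0.1497·(C_{A0}−C_A) = 0.1497×0.7063 = 0.106 mol/L.
C_C = (C_{A0}−C_A)−C_B = 0.6006 mol/L; S̃_{B/C} = 0.1057/0.6006 = 0.176.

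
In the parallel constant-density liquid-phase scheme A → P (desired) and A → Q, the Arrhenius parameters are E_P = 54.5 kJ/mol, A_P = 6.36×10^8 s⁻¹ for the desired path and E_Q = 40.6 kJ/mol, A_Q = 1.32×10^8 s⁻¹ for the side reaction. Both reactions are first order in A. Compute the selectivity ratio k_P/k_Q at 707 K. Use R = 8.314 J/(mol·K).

0.453

k_P/k_Q = (A_P/A_Q)·exp[−(E_P−E_Q)/(RT)] = (A_P/A_Q)·exp[(E_Q−E_P)/(RT)].
(E_Q−E_P)/(RT) = (40.6−54.5)×10³/(8.314×707) = -13900/5878 = -2.365.
k_P/k_Q = (6.36×10^8/1.32×10^8)·exp(-2.365) = 4.818 × 0.09397 = 0.453.
Since E_P > E_Q, raising the temperature improves selectivity toward P.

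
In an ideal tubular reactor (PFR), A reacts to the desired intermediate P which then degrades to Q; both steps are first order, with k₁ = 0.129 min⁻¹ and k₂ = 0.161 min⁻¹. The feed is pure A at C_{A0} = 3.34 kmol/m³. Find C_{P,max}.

1.10 kmol/m³

Evaluating C_P at τ_opt = ln(k₂/k₁)/(k₂−k₁) gives C_{P,max}/C_{A0} = (k₁/k₂)^[k₂/(k₂−k₁)].
= (0.129/0.161)^(0.161/(0.161−0.129)) = (0.8012)^(5.031) = 0.3280.
C_{P,max} = 0.3280×3.34 = 1.10 kmol/m³.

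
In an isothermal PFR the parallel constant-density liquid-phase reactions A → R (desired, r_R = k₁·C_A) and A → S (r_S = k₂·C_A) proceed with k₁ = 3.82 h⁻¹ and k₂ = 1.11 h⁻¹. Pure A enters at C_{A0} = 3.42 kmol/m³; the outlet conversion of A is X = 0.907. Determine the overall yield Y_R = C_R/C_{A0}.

C_A = C_{A0}(1−X) = 0.3181 kmol/m³.
Both paths are first order in A, so the instantaneous fraction to R is constant: dC_R/d(−C_A) = k₁/(k₁+k₂) = 0.7748.
C_R = 0.7748·(C_{A0}−C_A) = 0.7748×3.102 = 2.40 kmol/m³.
Y_R = C_R/C_{A0} = 2.404/3.42 = 0.703.

0.703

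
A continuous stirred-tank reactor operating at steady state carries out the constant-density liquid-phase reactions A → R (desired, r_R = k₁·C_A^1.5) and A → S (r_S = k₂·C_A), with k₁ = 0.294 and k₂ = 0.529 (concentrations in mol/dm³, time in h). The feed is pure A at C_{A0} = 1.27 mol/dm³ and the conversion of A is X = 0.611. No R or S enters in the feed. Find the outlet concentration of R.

0.218 mol/dm³

Exit C_A = C_{A0}(1−X) = 1.27×0.389 = 0.4940 mol/dm³.
In a CSTR the entire volume is at exit conditions, so r_R = 0.294×0.4940^1.5 = 0.1021 and r_S = 0.529×0.4940 = 0.2613.
Fraction of consumed A going to R: r_R/(r_R+r_S) = 0.2809.
C_R = 0.2809·C_{A0}·X = 0.2809×1.27×0.611 = 0.218 mol/dm³.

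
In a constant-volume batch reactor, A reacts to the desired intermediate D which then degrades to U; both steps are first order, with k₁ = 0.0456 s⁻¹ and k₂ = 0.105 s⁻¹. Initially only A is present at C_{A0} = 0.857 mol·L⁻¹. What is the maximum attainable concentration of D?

For a first-order series the maximum intermediate yield is C_{D,max}/C_{A0} = (k₁/k₂)^[k₂/(k₂−k₁)].
= (0.0456/0.105)^(0.105/(0.105−0.0456)) = (0.4343)^(1.768) = 0.2289.
C_{D,max} = 0.2289×0.857 = 0.196 mol·L⁻¹.

0.196 mol·L⁻¹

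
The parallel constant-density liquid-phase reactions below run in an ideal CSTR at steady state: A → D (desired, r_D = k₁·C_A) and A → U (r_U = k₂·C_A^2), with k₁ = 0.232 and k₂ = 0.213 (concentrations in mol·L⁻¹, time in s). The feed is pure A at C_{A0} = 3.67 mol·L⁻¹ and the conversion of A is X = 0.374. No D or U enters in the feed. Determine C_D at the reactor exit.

Exit C_A = C_{A0}(1−X) = 3.67×0.626 = 2.297 mol·L⁻¹.
In a CSTR the entire volume is at exit conditions, so r_D = 0.232×2.297 = 0.5330 and r_U = 0.213×2.297^2 = 1.124.
Fraction of consumed A going to D: r_D/(r_D+r_U) = 0.3216.
C_D = 0.3216·C_{A0}·X = 0.3216×3.67×0.374 = 0.441 mol·L⁻¹.

0.441 mol·L⁻¹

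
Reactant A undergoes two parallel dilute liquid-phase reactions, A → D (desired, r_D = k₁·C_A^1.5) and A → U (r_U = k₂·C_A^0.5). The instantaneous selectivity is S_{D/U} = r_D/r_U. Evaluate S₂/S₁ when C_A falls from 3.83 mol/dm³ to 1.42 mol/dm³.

0.371

S_{D/U} = (k₁/k₂)·C_A, so S₂/S₁ = (C_{A,2}/C_{A,1}).
= 1.42/3.83 = 0.371.
Selectivity toward D falls as C_A falls — high-concentration operation is favoured.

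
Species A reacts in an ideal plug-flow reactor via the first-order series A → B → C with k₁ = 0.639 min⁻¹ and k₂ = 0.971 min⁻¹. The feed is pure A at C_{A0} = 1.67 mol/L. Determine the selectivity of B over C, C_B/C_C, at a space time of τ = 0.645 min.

2.67

Solving the coupled first-order balances gives C_B(τ) = [k₁/(k₂−k₁)]·C_{A0}·(e^(−k₁τ) − e^(−k₂τ)).
e^(−k₁τ) = e^(−0.639×0.645) = e^(−0.4122) = 0.6622; e^(−k₂τ) = e^(−0.6263) = 0.5346.
C_B = 0.639×1.67/(0.971−0.639) × (0.6622−0.5346) = 3.214×0.1277 = 0.4103 mol/L.
C_A = C_{A0}e^(−k₁τ) = 1.106 mol/L, so C_C = C_{A0}−C_A−C_B = 0.1538 mol/L; C_B/C_C = 2.67.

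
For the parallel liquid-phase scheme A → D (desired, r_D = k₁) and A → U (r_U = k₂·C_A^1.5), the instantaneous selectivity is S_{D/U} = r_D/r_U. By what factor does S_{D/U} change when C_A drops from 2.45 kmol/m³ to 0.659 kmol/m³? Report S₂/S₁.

S_{D/U} = (k₁/k₂)·C_A^-1.5, so S₂/S₁ = (C_{A,2}/C_{A,1})^-1.5.
= (0.659/2.45)^(-1.5) = (0.2690)^(-1.5) = 7.17.

7.17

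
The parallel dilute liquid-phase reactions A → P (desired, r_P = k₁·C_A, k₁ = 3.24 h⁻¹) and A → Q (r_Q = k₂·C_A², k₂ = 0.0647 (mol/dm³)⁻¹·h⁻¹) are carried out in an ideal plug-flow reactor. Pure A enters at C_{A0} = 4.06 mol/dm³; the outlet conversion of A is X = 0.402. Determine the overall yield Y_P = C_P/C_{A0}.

0.378

C_A = C_{A0}(1−X) = 2.428 mol/dm³.
Along a PFR/batch, dC_P/dC_A = −r_P/(r_P+r_Q) = −k₁/(k₁+k₂·C_A).
Integrating from C_{A0} to C_A: C_P = (3.24/0.0647)·ln[(3.24+0.0647·4.06)/(3.24+0.0647·2.43)] = 50.08·ln(3.503/3.397) = 1.533 mol/dm³.
Y_P = C_P/C_{A0} = 1.533/4.06 = 0.378.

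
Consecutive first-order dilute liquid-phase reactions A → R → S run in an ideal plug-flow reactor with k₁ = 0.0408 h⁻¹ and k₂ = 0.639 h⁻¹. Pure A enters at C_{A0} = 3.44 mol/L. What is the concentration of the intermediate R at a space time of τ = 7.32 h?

0.172 mol/L

Solving the coupled first-order balances gives C_R(τ) = [k₁/(k₂−k₁)]·C_{A0}·(e^(−k₁τ) − e^(−k₂τ)).
e^(−k₁τ) = e^(−0.0408×7.32) = e^(−0.2987) = 0.7418; e^(−k₂τ) = e^(−4.677) = 0.009302.
C_R = 0.0408×3.44/(0.639−0.0408) × (0.7418−0.009302) = 0.2346×0.7325 = 0.1719 mol/L.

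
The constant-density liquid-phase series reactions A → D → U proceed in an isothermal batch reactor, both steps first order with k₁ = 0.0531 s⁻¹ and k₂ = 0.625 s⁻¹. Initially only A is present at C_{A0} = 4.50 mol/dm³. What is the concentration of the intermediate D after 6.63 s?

0.287 mol/dm³

Solving the coupled first-order balances gives C_D(t) = [k₁/(k₂−k₁)]·C_{A0}·(e^(−k₁t) − e^(−k₂t)).
e^(−k₁t) = e^(−0.0531×6.63) = e^(−0.3521) = 0.7032; e^(−k₂t) = e^(−4.144) = 0.01586.
C_D = 0.0531×4.50/(0.625−0.0531) × (0.7032−0.01586) = 0.4178×0.6874 = 0.2872 mol/dm³.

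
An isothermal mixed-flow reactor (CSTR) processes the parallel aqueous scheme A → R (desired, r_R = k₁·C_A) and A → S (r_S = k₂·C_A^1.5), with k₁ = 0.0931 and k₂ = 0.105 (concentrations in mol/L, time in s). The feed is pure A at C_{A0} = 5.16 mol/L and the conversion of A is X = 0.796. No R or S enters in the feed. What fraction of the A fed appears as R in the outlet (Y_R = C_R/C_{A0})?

0.369

Exit C_A = C_{A0}(1−X) = 5.16×0.204 = 1.053 mol/L.
In a CSTR the entire volume is at exit conditions, so r_R = 0.0931×1.053 = 0.09800 and r_S = 0.105×1.053^1.5 = 0.1134.
Fraction of consumed A going to R: r_R/(r_R+r_S) = 0.4636.
C_R = 0.4636·C_{A0}·X = 0.4636×5.16×0.796 = 1.90 mol/L; Y_R = C_R/C_{A0} = 0.369.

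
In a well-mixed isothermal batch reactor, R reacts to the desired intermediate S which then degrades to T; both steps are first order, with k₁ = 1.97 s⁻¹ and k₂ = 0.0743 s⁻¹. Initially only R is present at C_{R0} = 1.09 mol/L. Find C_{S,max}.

At the optimum, C_{S,max}/C_{R0} = (k₁/k₂)^[k₂/(k₂−k₁)].
= (1.97/0.0743)^(0.0743/(0.0743−1.97)) = (26.51)^(-0.03919) = 0.8794.
C_{S,max} = 0.8794×1.09 = 0.959 mol/L.

0.959 mol/L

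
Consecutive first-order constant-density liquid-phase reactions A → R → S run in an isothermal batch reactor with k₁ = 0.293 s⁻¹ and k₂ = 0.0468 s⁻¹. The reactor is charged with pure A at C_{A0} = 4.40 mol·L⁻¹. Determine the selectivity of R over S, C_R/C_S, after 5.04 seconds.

Solving the coupled first-order balances gives C_R(t) = [k₁/(k₂−k₁)]·C_{A0}·(e^(−k₁t) − e^(−k₂t)).
e^(−k₁t) = e^(−0.293×5.04) = e^(−1.477) = 0.2284; e^(−k₂t) = e^(−0.2359) = 0.7899.
C_R = 0.293×4.40/(0.0468−0.293) × (0.2284−0.7899) = (-5.236)×(-0.5615) = 2.940 mol·L⁻¹.
C_A = C_{A0}e^(−k₁t) = 1.005 mol·L⁻¹, so C_S = C_{A0}−C_A−C_R = 0.4549 mol·L⁻¹; C_R/C_S = 6.46.

6.46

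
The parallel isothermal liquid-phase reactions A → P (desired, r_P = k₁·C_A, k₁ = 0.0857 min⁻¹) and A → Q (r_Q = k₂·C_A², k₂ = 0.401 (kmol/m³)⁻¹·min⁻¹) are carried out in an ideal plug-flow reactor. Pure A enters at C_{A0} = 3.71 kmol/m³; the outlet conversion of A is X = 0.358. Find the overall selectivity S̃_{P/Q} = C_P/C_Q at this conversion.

0.0712

C_A = C_{A0}(1−X) = 2.382 kmol/m³.
Along a PFR/batch, dC_P/dC_A = −r_P/(r_P+r_Q) = −k₁/(k₁+k₂·C_A).
Integrating from C_{A0} to C_A: C_P = (0.0857/0.401)·ln[(0.0857+0.401·3.71)/(0.0857+0.401·2.38)] = 0.2137·ln(1.573/1.041) = 0.08832 kmol/m³.
C_Q = (C_{A0}−C_A)−C_P = 1.240 kmol/m³; S̃_{P/Q} = 0.08832/1.240 = 0.0712.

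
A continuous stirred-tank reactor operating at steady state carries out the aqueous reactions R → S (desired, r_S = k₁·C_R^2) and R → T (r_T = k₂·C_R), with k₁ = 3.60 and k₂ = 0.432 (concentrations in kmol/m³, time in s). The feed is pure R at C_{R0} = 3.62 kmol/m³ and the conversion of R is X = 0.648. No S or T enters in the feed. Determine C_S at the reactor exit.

2.14 kmol/m³

Exit C_R = C_{R0}(1−X) = 3.62×0.352 = 1.274 kmol/m³.
Rates in a CSTR are evaluated at the outlet concentration: r_S = 3.60×1.274^2 = 5.845, r_T = 0.432×1.274 = 0.5505.
Fraction of consumed R going to S: r_S/(r_S+r_T) = 0.9139.
C_S = 0.9139·C_{R0}·X = 0.9139×3.62×0.648 = 2.14 kmol/m³.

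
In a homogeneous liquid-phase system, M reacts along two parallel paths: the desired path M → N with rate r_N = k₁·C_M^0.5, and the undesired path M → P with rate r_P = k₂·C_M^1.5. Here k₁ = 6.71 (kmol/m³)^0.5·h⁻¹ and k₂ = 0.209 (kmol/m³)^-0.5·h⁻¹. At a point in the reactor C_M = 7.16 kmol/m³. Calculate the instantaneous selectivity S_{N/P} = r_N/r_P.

S_{N/P} = r_N/r_P = (k₁·C_M^0.5)/(k₂·C_M^1.5) = (k₁/k₂)·C_M⁻¹.
= (6.71×7.160^0.5) / (0.209×7.160^1.5) = 17.95/4.004 = 4.48.

4.48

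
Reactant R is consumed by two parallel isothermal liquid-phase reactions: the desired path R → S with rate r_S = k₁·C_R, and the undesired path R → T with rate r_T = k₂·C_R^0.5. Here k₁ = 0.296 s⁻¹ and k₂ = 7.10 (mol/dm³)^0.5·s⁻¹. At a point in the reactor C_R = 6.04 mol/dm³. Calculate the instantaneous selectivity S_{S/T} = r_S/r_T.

0.102

S_{S/T} = r_S/r_T = (k₁·C_R)/(k₂·C_R^0.5) = (k₁/k₂)·C_R^0.5.
= (0.296×6.040) / (7.10×6.040^0.5) = 1.788/17.45 = 0.102.
Since the desired path is higher order in R, keeping C_R high (PFR or concentrated feed) favours S.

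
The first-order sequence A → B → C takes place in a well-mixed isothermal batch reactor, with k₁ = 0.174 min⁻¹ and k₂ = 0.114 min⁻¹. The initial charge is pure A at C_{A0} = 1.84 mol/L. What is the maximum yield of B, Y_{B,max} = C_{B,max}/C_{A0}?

0.448

At the optimum, C_{B,max}/C_{A0} = (k₁/k₂)^[k₂/(k₂−k₁)].
= (0.174/0.114)^(0.114/(0.114−0.174)) = (1.526)^(-1.900) = 0.4478.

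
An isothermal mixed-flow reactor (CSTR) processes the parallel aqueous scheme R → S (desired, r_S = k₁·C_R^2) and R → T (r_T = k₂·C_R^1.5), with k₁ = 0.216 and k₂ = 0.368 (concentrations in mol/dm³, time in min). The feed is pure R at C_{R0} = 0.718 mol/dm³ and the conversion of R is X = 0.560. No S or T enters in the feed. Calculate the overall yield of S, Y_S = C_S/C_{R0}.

0.139

Exit C_R = C_{R0}(1−X) = 0.718×0.440 = 0.3159 mol/dm³.
In a CSTR the entire volume is at exit conditions, so r_S = 0.216×0.3159^2 = 0.02156 and r_T = 0.368×0.3159^1.5 = 0.06535.
Fraction of consumed R going to S: r_S/(r_S+r_T) = 0.2481.
C_S = 0.2481·C_{R0}·X = 0.2481×0.718×0.560 = 0.0997 mol/dm³; Y_S = C_S/C_{R0} = 0.139.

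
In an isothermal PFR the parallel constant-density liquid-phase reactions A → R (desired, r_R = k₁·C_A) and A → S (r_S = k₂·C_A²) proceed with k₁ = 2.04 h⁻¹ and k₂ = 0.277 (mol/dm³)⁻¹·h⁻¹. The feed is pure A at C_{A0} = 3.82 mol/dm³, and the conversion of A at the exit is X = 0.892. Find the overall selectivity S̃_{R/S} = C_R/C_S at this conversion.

3.66

C_A = C_{A0}(1−X) = 0.4126 mol/dm³.
Along a PFR/batch, dC_R/dC_A = −r_R/(r_R+r_S) = −k₁/(k₁+k₂·C_A).
Integrating from C_{A0} to C_A: C_R = (2.04/0.277)·ln[(2.04+0.277·3.82)/(2.04+0.277·0.413)] = 7.365·ln(3.098/2.154) = 2.676 mol/dm³.
C_S = (C_{A0}−C_A)−C_R = 0.7315 mol/dm³; S̃_{R/S} = 2.676/0.7315 = 3.66.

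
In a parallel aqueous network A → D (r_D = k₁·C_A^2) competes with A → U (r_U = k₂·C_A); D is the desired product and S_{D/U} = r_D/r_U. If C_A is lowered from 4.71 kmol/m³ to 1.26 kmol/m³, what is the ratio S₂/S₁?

0.268

S_{D/U} = (k₁/k₂)·C_A, so S₂/S₁ = (C_{A,2}/C_{A,1}).
= 1.26/4.71 = 0.268.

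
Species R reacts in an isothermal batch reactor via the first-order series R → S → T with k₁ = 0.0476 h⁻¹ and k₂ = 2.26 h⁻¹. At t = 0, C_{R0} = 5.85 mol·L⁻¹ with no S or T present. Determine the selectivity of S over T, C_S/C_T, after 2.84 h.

0.174

The intermediate concentration in a first-order A→B→C sequence is C_S = k₁C_{R0}(e^(−k₁t) − e^(−k₂t))/(k₂−k₁).
e^(−k₁t) = e^(−0.0476×2.84) = e^(−0.1352) = 0.8736; e^(−k₂t) = e^(−6.418) = 0.001631.
C_S = 0.0476×5.85/(2.26−0.0476) × (0.8736−0.001631) = 0.1259×0.8719 = 0.1097 mol·L⁻¹.
C_R = C_{R0}e^(−k₁t) = 5.110 mol·L⁻¹, so C_T = C_{R0}−C_R−C_S = 0.6300 mol·L⁻¹; C_S/C_T = 0.174.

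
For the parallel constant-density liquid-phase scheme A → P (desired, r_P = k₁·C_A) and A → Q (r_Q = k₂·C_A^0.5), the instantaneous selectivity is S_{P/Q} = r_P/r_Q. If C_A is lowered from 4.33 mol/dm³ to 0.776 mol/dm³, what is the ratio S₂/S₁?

S_{P/Q} = (k₁/k₂)·C_A^0.5, so S₂/S₁ = (C_{A,2}/C_{A,1})^0.5.
= (0.776/4.33)^0.5 = (0.1792)^0.5 = 0.423.
Selectivity toward P falls as C_A falls — high-concentration operation is favoured.

0.423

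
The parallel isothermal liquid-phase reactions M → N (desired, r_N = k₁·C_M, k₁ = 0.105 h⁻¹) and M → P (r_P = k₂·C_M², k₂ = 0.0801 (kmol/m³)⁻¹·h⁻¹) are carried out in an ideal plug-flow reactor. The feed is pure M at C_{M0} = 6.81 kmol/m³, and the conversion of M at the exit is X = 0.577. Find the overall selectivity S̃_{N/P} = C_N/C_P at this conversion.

C_M = C_{M0}(1−X) = 2.881 kmol/m³.
Along a PFR/batch, dC_N/dC_M = −r_N/(r_N+r_P) = −k₁/(k₁+k₂·C_M).
Integrating from C_{M0} to C_M: C_N = (0.105/0.0801)·ln[(0.105+0.0801·6.81)/(0.105+0.0801·2.88)] = 1.311·ln(0.6505/0.3357) = 0.8670 kmol/m³.
C_P = (C_{M0}−C_M)−C_N = 3.062 kmol/m³; S̃_{N/P} = 0.8670/3.062 = 0.283.

0.283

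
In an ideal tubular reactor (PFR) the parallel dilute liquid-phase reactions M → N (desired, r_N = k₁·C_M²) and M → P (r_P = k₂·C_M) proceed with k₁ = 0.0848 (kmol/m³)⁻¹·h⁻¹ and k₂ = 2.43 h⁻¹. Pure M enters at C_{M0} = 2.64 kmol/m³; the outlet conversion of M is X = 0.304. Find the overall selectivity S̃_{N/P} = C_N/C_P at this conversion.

C_M = C_{M0}(1−X) = 1.837 kmol/m³.
Along a PFR/batch, dC_P/dC_M = −r_P/(r_N+r_P) = −k₂/(k₂+k₁·C_M).
Integrating from C_{M0} to C_M: C_P = (2.43/0.0848)·ln[(2.43+0.0848·2.64)/(2.43+0.0848·1.84)] = 28.66·ln(2.654/2.586) = 0.7444 kmol/m³.
Then C_N = (C_{M0}−C_M) − C_P = 0.8026 − 0.7444 = 0.05811 kmol/m³.
S̃_{N/P} = C_N/C_P = 0.05811/0.7444 = 0.0781.

0.0781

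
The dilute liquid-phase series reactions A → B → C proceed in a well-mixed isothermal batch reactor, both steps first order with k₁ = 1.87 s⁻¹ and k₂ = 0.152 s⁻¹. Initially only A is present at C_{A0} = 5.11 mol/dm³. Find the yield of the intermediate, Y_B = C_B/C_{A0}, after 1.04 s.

0.774

Solving the coupled first-order balances gives C_B(t) = [k₁/(k₂−k₁)]·C_{A0}·(e^(−k₁t) − e^(−k₂t)).
e^(−k₁t) = e^(−1.87×1.04) = e^(−1.945) = 0.1430; e^(−k₂t) = e^(−0.1581) = 0.8538.
C_B = 1.87×5.11/(0.152−1.87) × (0.1430−0.8538) = (-5.562)×(-0.7108) = 3.953 mol/dm³.
Y_B = C_B/C_{A0} = 3.953/5.11 = 0.774.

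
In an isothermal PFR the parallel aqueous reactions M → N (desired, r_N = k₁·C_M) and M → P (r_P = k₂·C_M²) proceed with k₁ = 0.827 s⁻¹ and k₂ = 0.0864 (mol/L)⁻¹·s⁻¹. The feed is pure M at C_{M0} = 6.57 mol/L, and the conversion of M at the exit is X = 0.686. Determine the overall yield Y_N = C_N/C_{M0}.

0.477

C_M = C_{M0}(1−X) = 2.063 mol/L.
Along a PFR/batch, dC_N/dC_M = −r_N/(r_N+r_P) = −k₁/(k₁+k₂·C_M).
Integrating from C_{M0} to C_M: C_N = (0.827/0.0864)·ln[(0.827+0.0864·6.57)/(0.827+0.0864·2.06)] = 9.572·ln(1.395/1.005) = 3.134 mol/L.
Y_N = C_N/C_{M0} = 3.134/6.57 = 0.477.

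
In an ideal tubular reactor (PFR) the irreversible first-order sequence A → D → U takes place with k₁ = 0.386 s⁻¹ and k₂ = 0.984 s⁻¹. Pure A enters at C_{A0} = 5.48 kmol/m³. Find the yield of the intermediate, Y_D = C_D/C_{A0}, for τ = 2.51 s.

0.190

For first-order series with pure A initially, C_D(τ) = k₁C_{A0}/(k₂−k₁)·(e^(−k₁τ) − e^(−k₂τ)).
e^(−k₁τ) = e^(−0.386×2.51) = e^(−0.9689) = 0.3795; e^(−k₂τ) = e^(−2.470) = 0.08460.
C_D = 0.386×5.48/(0.984−0.386) × (0.3795−0.08460) = 3.537×0.2949 = 1.043 kmol/m³.
Y_D = C_D/C_{A0} = 1.043/5.48 = 0.190.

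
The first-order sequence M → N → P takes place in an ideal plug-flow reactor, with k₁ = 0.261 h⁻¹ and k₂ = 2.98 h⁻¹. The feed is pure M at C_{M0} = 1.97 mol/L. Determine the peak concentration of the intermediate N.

For a first-order series the maximum intermediate yield is C_{N,max}/C_{M0} = (k₁/k₂)^[k₂/(k₂−k₁)].
= (0.261/2.98)^(2.98/(2.98−0.261)) = (0.08758)^(1.096) = 0.06933.
C_{N,max} = 0.06933×1.97 = 0.137 mol/L.

0.137 mol/L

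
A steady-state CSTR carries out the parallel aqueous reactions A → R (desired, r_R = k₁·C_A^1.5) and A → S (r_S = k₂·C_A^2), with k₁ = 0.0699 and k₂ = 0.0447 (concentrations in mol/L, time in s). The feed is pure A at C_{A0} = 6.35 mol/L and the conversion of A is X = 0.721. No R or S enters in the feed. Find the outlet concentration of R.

Exit C_A = C_{A0}(1−X) = 6.35×0.279 = 1.772 mol/L.
Rates in a CSTR are evaluated at the outlet concentration: r_R = 0.0699×1.772^1.5 = 0.1648, r_S = 0.0447×1.772^2 = 0.1403.
Fraction of consumed A going to R: r_R/(r_R+r_S) = 0.5402.
C_R = 0.5402·C_{A0}·X = 0.5402×6.35×0.721 = 2.47 mol/L.

2.47 mol/L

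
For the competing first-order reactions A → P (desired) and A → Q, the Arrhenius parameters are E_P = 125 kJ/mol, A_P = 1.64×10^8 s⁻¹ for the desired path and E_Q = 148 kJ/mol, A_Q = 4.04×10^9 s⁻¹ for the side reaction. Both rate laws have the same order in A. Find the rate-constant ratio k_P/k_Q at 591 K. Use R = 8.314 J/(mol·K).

With equal orders, S_{P/Q} = k_P/k_Q = (A_P/A_Q)·exp[(E_Q−E_P)/(RT)].
(E_Q−E_P)/(RT) = (148−125)×10³/(8.314×591) = 23000/4914 = 4.681.
k_P/k_Q = (1.64×10^8/4.04×10^9)·exp(4.681) = 0.04059 × 107.9 = 4.38.
Since E_P < E_Q, lowering the temperature improves selectivity toward P.

4.38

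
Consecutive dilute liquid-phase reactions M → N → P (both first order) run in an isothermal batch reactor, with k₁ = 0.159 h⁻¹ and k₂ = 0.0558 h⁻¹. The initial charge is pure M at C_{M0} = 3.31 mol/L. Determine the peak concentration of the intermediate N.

For a first-order series the maximum intermediate yield is C_{N,max}/C_{M0} = (k₁/k₂)^[k₂/(k₂−k₁)].
= (0.159/0.0558)^(0.0558/(0.0558−0.159)) = (2.849)^(-0.5407) = 0.5677.
C_{N,max} = 0.5677×3.31 = 1.88 mol/L.

1.88 mol/L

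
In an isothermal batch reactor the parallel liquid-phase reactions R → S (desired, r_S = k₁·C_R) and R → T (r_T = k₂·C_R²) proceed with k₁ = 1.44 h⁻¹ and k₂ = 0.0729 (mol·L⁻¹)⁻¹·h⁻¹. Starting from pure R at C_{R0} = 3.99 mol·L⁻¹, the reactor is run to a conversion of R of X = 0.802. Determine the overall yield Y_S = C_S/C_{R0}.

C_R = C_{R0}(1−X) = 0.7900 mol·L⁻¹.
Along a PFR/batch, dC_S/dC_R = −r_S/(r_S+r_T) = −k₁/(k₁+k₂·C_R).
Integrating from C_{R0} to C_R: C_S = (1.44/0.0729)·ln[(1.44+0.0729·3.99)/(1.44+0.0729·0.790)] = 19.75·ln(1.731/1.498) = 2.860 mol·L⁻¹.
Y_S = C_S/C_{R0} = 2.860/3.99 = 0.717.

0.717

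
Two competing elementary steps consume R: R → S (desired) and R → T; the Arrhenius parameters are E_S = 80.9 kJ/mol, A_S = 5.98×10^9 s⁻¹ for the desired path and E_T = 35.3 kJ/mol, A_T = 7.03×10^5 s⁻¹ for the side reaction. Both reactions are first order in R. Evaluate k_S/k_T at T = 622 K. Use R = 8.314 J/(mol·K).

1.26

k_S/k_T = (A_S/A_T)·exp[−(E_S−E_T)/(RT)] = (A_S/A_T)·exp[(E_T−E_S)/(RT)].
(E_T−E_S)/(RT) = (35.3−80.9)×10³/(8.314×622) = -45600/5171 = -8.818.
k_S/k_T = (5.98×10^9/7.03×10^5)·exp(-8.818) = 8506 × 1.481×10^-4 = 1.26.
Since E_S > E_T, raising the temperature improves selectivity toward S.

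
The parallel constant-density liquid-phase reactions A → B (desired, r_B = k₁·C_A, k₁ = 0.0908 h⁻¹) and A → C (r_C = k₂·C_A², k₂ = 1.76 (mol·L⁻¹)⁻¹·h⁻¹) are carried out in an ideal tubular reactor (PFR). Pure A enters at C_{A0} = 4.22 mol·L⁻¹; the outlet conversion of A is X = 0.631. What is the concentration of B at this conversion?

0.0504 mol·L⁻¹

C_A = C_{A0}(1−X) = 1.557 mol·L⁻¹.
Along a PFR/batch, dC_B/dC_A = −r_B/(r_B+r_C) = −k₁/(k₁+k₂·C_A).
Integrating from C_{A0} to C_A: C_B = (0.0908/1.76)·ln[(0.0908+1.76·4.22)/(0.0908+1.76·1.56)] = 0.05159·ln(7.518/2.831) = 0.05038 mol·L⁻¹.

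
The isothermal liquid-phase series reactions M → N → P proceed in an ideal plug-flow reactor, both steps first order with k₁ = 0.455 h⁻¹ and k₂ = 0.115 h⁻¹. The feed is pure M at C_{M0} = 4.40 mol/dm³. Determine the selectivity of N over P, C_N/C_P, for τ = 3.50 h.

3.58

The intermediate concentration in a first-order A→B→C sequence is C_N = k₁C_{M0}(e^(−k₁τ) − e^(−k₂τ))/(k₂−k₁).
e^(−k₁τ) = e^(−0.455×3.50) = e^(−1.593) = 0.2034; e^(−k₂τ) = e^(−0.4025) = 0.6686.
C_N = 0.455×4.40/(0.115−0.455) × (0.2034−0.6686) = (-5.888)×(-0.4652) = 2.739 mol/dm³.
C_M = C_{M0}e^(−k₁τ) = 0.8950 mol/dm³, so C_P = C_{M0}−C_M−C_N = 0.7656 mol/dm³; C_N/C_P = 3.58.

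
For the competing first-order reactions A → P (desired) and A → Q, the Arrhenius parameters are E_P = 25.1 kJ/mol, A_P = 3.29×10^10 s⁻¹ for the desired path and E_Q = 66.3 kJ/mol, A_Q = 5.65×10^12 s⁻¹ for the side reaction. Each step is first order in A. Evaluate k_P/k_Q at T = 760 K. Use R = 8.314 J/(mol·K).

k_P/k_Q = (A_P/A_Q)·exp[−(E_P−E_Q)/(RT)] = (A_P/A_Q)·exp[(E_Q−E_P)/(RT)].
(E_Q−E_P)/(RT) = (66.3−25.1)×10³/(8.314×760) = 41200/6319 = 6.520.
k_P/k_Q = (3.29×10^10/5.65×10^12)·exp(6.520) = 0.005823 × 678.8 = 3.95.

3.95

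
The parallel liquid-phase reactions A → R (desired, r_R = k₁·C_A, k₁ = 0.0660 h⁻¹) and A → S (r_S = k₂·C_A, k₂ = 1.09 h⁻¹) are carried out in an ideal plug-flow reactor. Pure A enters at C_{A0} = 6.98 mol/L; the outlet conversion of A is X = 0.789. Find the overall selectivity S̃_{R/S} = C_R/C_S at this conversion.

0.0606

C_A = C_{A0}(1−X) = 1.473 mol/L.
Both paths are first order in A, so the instantaneous fraction to R is constant: dC_R/d(−C_A) = k₁/(k₁+k₂) = 0.05709.
C_R = 0.05709·(C_{A0}−C_A) = 0.05709×5.507 = 0.314 mol/L.
C_S = (C_{A0}−C_A)−C_R = 5.193 mol/L; S̃_{R/S} = 0.3144/5.193 = 0.0606.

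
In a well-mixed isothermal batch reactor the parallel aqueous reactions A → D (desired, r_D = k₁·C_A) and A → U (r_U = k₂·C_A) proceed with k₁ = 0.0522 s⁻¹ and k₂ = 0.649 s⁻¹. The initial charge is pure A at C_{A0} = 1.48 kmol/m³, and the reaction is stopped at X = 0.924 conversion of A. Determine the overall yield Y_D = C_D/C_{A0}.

0.0688

C_A = C_{A0}(1−X) = 0.1125 kmol/m³.
Both paths are first order in A, so the instantaneous fraction to D is constant: dC_D/d(−C_A) = k₁/(k₁+k₂) = 0.07444.
C_D = 0.07444·(C_{A0}−C_A) = 0.07444×1.368 = 0.102 kmol/m³.
Y_D = C_D/C_{A0} = 0.1018/1.48 = 0.0688.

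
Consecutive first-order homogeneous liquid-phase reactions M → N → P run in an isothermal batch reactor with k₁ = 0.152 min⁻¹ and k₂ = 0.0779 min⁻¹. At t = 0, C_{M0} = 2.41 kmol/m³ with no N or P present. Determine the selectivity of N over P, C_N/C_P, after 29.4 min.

0.229

The intermediate concentration in a first-order A→B→C sequence is C_N = k₁C_{M0}(e^(−k₁t) − e^(−k₂t))/(k₂−k₁).
e^(−k₁t) = e^(−0.152×29.4) = e^(−4.469) = 0.01146; e^(−k₂t) = e^(−2.290) = 0.1012.
C_N = 0.152×2.41/(0.0779−0.152) × (0.01146−0.1012) = (-4.944)×(-0.08978) = 0.4438 kmol/m³.
C_M = C_{M0}e^(−k₁t) = 0.02762 kmol/m³, so C_P = C_{M0}−C_M−C_N = 1.939 kmol/m³; C_N/C_P = 0.229.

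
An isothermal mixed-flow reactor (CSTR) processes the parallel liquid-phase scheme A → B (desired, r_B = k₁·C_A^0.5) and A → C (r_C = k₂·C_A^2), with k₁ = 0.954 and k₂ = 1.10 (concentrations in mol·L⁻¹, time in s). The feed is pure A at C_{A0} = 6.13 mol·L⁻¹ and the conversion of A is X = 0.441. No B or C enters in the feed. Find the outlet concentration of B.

Exit C_A = C_{A0}(1−X) = 6.13×0.559 = 3.427 mol·L⁻¹.
Rates in a CSTR are evaluated at the outlet concentration: r_B = 0.954×3.427^0.5 = 1.766, r_C = 1.10×3.427^2 = 12.92.
Fraction of consumed A going to B: r_B/(r_B+r_C) = 0.1203.
C_B = 0.1203·C_{A0}·X = 0.1203×6.13×0.441 = 0.325 mol·L⁻¹.

0.325 mol·L⁻¹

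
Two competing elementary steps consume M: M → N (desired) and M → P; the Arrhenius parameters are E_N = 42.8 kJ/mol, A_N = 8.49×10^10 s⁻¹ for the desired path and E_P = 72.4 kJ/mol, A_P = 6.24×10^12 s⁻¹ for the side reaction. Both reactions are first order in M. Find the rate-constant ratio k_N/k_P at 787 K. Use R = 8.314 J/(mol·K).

Since both paths have the same order in M, the concentration cancels and S_{N/P} = k_N/k_P = (A_N/A_P)·exp[(E_P−E_N)/(RT)].
(E_P−E_N)/(RT) = (72.4−42.8)×10³/(8.314×787) = 29600/6543 = 4.524.
k_N/k_P = (8.49×10^10/6.24×10^12)·exp(4.524) = 0.01361 × 92.19 = 1.25.

1.25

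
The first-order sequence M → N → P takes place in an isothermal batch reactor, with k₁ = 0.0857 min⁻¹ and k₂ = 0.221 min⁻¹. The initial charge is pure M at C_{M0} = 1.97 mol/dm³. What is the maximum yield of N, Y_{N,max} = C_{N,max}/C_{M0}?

For a first-order series the maximum intermediate yield is C_{N,max}/C_{M0} = (k₁/k₂)^[k₂/(k₂−k₁)].
= (0.0857/0.221)^(0.221/(0.221−0.0857)) = (0.3878)^(1.633) = 0.2128.

0.213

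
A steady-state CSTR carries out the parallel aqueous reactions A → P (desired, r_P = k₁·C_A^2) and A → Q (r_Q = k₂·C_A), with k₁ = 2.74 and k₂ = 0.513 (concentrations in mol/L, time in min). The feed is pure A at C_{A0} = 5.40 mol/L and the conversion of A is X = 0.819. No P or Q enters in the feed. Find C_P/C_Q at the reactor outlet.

5.22

Exit C_A = C_{A0}(1−X) = 5.40×0.181 = 0.9774 mol/L.
Rates in a CSTR are evaluated at the outlet concentration: r_P = 2.74×0.9774^2 = 2.618, r_Q = 0.513×0.9774 = 0.5014.
Overall selectivity = C_P/C_Q = r_Pτ/(r_Qτ) = r_P/r_Q = 5.22.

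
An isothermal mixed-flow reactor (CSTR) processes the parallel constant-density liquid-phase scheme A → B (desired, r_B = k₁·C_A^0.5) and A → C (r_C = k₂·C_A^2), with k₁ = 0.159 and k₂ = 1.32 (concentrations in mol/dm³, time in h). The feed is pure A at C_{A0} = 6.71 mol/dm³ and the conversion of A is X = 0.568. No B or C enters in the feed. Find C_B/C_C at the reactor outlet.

Exit C_A = C_{A0}(1−X) = 6.71×0.432 = 2.899 mol/dm³.
In a CSTR the entire volume is at exit conditions, so r_B = 0.159×2.899^0.5 = 0.2707 and r_C = 1.32×2.899^2 = 11.09.
Overall selectivity = C_B/C_C = r_Bτ/(r_Cτ) = r_B/r_C = 0.0244.

0.0244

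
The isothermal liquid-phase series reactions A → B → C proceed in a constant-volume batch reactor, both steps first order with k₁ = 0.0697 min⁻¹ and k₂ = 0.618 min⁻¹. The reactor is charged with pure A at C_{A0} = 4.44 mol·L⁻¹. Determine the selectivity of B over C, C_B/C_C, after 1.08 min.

2.66

For first-order series with pure A initially, C_B(t) = k₁C_{A0}/(k₂−k₁)·(e^(−k₁t) − e^(−k₂t)).
e^(−k₁t) = e^(−0.0697×1.08) = e^(−0.07528) = 0.9275; e^(−k₂t) = e^(−0.6674) = 0.5130.
C_B = 0.0697×4.44/(0.618−0.0697) × (0.9275−0.5130) = 0.5644×0.4145 = 0.2339 mol·L⁻¹.
C_A = C_{A0}e^(−k₁t) = 4.118 mol·L⁻¹, so C_C = C_{A0}−C_A−C_B = 0.08802 mol·L⁻¹; C_B/C_C = 2.66.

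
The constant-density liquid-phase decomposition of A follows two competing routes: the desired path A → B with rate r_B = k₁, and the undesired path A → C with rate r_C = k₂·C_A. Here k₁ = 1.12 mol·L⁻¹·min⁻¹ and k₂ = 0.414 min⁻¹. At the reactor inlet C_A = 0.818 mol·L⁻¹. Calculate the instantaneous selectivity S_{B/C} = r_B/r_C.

3.31

S_{B/C} = r_B/r_C = (k₁)/(k₂·C_A) = (k₁/k₂)·C_A⁻¹.
= (1.12) / (0.414×0.8180) = 1.120/0.3387 = 3.31.
The undesired path is higher order in A, so low C_A (CSTR or dilute feed) favours B.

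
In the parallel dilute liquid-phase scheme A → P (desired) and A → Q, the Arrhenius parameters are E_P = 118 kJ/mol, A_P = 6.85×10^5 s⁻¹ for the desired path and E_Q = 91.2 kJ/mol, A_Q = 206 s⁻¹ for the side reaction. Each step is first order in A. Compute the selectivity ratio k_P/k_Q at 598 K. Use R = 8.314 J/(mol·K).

15.2

With equal orders, S_{P/Q} = k_P/k_Q = (A_P/A_Q)·exp[(E_Q−E_P)/(RT)].
(E_Q−E_P)/(RT) = (91.2−118)×10³/(8.314×598) = -26800/4972 = -5.390.
k_P/k_Q = (6.85×10^5/206)·exp(-5.390) = 3325 × 0.004560 = 15.2.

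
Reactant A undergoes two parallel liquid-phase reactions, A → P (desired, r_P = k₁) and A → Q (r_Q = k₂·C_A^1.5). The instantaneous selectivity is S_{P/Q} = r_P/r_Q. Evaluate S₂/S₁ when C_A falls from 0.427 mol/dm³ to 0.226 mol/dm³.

S_{P/Q} = (k₁/k₂)·C_A^-1.5, so S₂/S₁ = (C_{A,2}/C_{A,1})^-1.5.
= (0.226/0.427)^(-1.5) = (0.5293)^(-1.5) = 2.60.
Selectivity toward P rises as C_A falls — low-concentration operation is favoured.

2.60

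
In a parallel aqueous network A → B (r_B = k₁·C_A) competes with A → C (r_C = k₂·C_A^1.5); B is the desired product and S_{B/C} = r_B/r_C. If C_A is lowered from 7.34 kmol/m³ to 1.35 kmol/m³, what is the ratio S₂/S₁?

S_{B/C} = (k₁/k₂)·C_A^-0.5, so S₂/S₁ = (C_{A,2}/C_{A,1})^-0.5.
= (1.35/7.34)^(-0.5) = (0.1839)^(-0.5) = 2.33.

2.33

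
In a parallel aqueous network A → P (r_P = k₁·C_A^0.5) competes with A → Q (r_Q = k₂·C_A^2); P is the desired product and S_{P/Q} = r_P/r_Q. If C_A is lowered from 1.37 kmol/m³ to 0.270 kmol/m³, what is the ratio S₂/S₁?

11.4

S_{P/Q} = (k₁/k₂)·C_A^-1.5, so S₂/S₁ = (C_{A,2}/C_{A,1})^-1.5.
= (0.270/1.37)^(-1.5) = (0.1971)^(-1.5) = 11.4.
Selectivity toward P rises as C_A falls — low-concentration operation is favoured.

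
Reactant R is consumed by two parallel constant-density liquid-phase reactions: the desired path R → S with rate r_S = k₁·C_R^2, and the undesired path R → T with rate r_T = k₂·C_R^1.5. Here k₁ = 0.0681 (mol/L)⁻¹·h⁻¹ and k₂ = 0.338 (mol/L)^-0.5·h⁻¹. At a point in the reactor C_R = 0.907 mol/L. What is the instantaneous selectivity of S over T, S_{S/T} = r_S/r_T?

S_{S/T} = r_S/r_T = (k₁·C_R^2)/(k₂·C_R^1.5) = (k₁/k₂)·C_R^0.5.
= (0.0681×0.9070^2) / (0.338×0.9070^1.5) = 0.05602/0.2920 = 0.192.

0.192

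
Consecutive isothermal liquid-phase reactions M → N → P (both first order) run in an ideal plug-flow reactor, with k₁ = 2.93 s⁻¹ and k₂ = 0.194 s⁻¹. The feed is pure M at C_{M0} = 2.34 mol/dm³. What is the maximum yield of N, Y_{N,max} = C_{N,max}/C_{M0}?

0.825

For a first-order series the maximum intermediate yield is C_{N,max}/C_{M0} = (k₁/k₂)^[k₂/(k₂−k₁)].
= (2.93/0.194)^(0.194/(0.194−2.93)) = (15.10)^(-0.07091) = 0.8249.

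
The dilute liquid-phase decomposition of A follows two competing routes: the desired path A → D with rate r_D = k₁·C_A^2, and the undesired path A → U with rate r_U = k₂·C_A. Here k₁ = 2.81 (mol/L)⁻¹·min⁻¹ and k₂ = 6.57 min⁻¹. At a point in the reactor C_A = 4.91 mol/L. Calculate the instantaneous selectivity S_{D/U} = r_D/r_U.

S_{D/U} = r_D/r_U = (k₁·C_A^2)/(k₂·C_A) = (k₁/k₂)·C_A.
= (2.81×4.910^2) / (6.57×4.910) = 67.74/32.26 = 2.10.

2.10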